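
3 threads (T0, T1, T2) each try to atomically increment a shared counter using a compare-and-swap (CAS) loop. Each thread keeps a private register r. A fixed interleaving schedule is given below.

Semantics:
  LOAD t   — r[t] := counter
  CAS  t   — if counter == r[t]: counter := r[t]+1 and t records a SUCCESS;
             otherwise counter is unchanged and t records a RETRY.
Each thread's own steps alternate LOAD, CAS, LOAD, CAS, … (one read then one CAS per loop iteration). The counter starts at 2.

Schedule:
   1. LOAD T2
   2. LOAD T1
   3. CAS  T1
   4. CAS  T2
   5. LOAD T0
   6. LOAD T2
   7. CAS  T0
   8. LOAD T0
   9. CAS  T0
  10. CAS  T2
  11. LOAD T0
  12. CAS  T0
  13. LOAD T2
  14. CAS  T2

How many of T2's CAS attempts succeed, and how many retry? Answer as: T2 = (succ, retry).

   1) LOAD T2:  M=2  r_T2=2
   2) LOAD T1:  M=2  r_T1=2
   3) CAS  T1:  M=3  r_T1=2 ✓
   4) CAS  T2:  M=3  r_T2=2 ✗
   5) LOAD T0:  M=3  r_T0=3
   6) LOAD T2:  M=3  r_T2=3
   7) CAS  T0:  M=4  r_T0=3 ✓
   8) LOAD T0:  M=4  r_T0=4
   9) CAS  T0:  M=5  r_T0=4 ✓
  10) CAS  T2:  M=5  r_T2=3 ✗
  11) LOAD T0:  M=5  r_T0=5
  12) CAS  T0:  M=6  r_T0=5 ✓
  13) LOAD T2:  M=6  r_T2=6
  14) CAS  T2:  M=7  r_T2=6 ✓

T2 = (1, 2)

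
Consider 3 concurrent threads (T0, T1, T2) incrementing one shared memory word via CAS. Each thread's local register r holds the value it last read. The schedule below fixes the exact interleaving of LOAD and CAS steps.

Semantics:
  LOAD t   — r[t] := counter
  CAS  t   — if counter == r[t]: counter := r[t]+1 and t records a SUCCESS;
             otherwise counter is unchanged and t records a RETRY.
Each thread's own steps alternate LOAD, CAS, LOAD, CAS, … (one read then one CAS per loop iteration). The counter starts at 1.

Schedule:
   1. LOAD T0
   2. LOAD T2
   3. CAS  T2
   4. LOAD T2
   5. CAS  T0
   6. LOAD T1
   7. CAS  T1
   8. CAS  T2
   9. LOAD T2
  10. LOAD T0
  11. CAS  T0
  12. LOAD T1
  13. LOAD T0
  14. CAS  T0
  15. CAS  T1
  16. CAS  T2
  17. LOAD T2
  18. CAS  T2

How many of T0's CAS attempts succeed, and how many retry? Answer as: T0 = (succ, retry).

T0 = (2, 1)

T0 LOAD — after: cnt=1, r=1 — load
T2 LOAD — after: cnt=1, r=1 — load
T2 CAS — after: cnt=2, r=1 — ok
T2 LOAD — after: cnt=2, r=2 — load
T0 CAS — after: cnt=2, r=1 — retry
T1 LOAD — after: cnt=2, r=2 — load
T1 CAS — after: cnt=3, r=2 — ok
T2 CAS — after: cnt=3, r=2 — retry
T2 LOAD — after: cnt=3, r=3 — load
T0 LOAD — after: cnt=3, r=3 — load
T0 CAS — after: cnt=4, r=3 — ok
T1 LOAD — after: cnt=4, r=4 — load
T0 LOAD — after: cnt=4, r=4 — load
T0 CAS — after: cnt=5, r=4 — ok
T1 CAS — after: cnt=5, r=4 — retry
T2 CAS — after: cnt=5, r=3 — retry
T2 LOAD — after: cnt=5, r=5 — load
T2 CAS — after: cnt=6, r=5 — ok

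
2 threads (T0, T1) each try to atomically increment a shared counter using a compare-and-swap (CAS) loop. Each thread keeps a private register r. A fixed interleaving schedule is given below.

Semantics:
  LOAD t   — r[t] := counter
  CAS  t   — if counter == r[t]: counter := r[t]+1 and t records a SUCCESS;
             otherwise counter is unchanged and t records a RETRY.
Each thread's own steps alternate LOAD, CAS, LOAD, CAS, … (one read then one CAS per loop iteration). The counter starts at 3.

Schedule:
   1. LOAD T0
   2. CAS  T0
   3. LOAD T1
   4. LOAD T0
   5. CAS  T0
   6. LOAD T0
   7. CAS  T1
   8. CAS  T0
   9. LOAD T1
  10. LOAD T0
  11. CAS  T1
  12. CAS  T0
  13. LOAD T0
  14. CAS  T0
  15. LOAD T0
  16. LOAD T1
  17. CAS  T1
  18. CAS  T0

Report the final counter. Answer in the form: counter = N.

counter = 9

1. LOAD T0 → mem=3 r[T0]=3 [LOAD]
2. CAS T0 → mem=4 r[T0]=3 [OK]
3. LOAD T1 → mem=4 r[T1]=4 [LOAD]
4. LOAD T0 → mem=4 r[T0]=4 [LOAD]
5. CAS T0 → mem=5 r[T0]=4 [OK]
6. LOAD T0 → mem=5 r[T0]=5 [LOAD]
7. CAS T1 → mem=5 r[T1]=4 [RETRY]
8. CAS T0 → mem=6 r[T0]=5 [OK]
9. LOAD T1 → mem=6 r[T1]=6 [LOAD]
10. LOAD T0 → mem=6 r[T0]=6 [LOAD]
11. CAS T1 → mem=7 r[T1]=6 [OK]
12. CAS T0 → mem=7 r[T0]=6 [RETRY]
13. LOAD T0 → mem=7 r[T0]=7 [LOAD]
14. CAS T0 → mem=8 r[T0]=7 [OK]
15. LOAD T0 → mem=8 r[T0]=8 [LOAD]
16. LOAD T1 → mem=8 r[T1]=8 [LOAD]
17. CAS T1 → mem=9 r[T1]=8 [OK]
18. CAS T0 → mem=9 r[T0]=8 [RETRY]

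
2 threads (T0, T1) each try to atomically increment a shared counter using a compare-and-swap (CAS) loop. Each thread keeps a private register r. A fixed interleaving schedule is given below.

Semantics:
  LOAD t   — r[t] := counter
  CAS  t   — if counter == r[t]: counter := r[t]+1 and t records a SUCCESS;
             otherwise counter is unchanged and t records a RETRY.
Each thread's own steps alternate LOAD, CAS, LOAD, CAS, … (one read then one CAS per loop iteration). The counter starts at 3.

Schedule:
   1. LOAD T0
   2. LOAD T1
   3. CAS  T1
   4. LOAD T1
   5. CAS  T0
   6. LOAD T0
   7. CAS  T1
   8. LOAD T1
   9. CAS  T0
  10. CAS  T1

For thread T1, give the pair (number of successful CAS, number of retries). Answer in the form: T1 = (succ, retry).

T1 = (3, 0)

T0 LOAD — after: cnt=3, r=3 — load
T1 LOAD — after: cnt=3, r=3 — load
T1 CAS — after: cnt=4, r=3 — ok
T1 LOAD — after: cnt=4, r=4 — load
T0 CAS — after: cnt=4, r=3 — retry
T0 LOAD — after: cnt=4, r=4 — load
T1 CAS — after: cnt=5, r=4 — ok
T1 LOAD — after: cnt=5, r=5 — load
T0 CAS — after: cnt=5, r=4 — retry
T1 CAS — after: cnt=6, r=5 — ok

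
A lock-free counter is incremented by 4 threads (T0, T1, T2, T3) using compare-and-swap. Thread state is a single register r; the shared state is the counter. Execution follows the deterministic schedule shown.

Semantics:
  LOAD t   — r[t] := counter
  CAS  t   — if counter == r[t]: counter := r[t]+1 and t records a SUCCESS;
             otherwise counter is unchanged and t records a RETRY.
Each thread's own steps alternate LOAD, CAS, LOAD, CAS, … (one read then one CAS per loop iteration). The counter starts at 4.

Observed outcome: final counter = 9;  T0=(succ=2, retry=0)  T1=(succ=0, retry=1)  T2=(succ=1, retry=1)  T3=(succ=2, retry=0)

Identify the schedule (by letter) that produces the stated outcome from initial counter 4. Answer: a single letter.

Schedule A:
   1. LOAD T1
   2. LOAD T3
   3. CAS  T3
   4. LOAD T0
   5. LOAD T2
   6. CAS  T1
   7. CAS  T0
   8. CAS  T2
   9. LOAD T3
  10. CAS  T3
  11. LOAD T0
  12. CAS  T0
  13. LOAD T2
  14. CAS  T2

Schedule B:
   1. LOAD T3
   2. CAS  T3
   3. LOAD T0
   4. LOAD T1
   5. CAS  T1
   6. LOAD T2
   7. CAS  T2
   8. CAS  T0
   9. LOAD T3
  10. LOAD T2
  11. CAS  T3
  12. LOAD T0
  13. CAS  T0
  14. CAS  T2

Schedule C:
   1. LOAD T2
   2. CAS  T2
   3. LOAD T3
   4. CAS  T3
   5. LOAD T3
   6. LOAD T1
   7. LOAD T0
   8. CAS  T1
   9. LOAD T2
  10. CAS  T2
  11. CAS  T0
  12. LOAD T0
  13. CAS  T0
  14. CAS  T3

Tracing schedule A:
1. LOAD T1 → mem=4 r[T1]=4 [LOAD]
2. LOAD T3 → mem=4 r[T3]=4 [LOAD]
3. CAS T3 → mem=5 r[T3]=4 [OK]
4. LOAD T0 → mem=5 r[T0]=5 [LOAD]
5. LOAD T2 → mem=5 r[T2]=5 [LOAD]
6. CAS T1 → mem=5 r[T1]=4 [RETRY]
7. CAS T0 → mem=6 r[T0]=5 [OK]
8. CAS T2 → mem=6 r[T2]=5 [RETRY]
9. LOAD T3 → mem=6 r[T3]=6 [LOAD]
10. CAS T3 → mem=7 r[T3]=6 [OK]
11. LOAD T0 → mem=7 r[T0]=7 [LOAD]
12. CAS T0 → mem=8 r[T0]=7 [OK]
13. LOAD T2 → mem=8 r[T2]=8 [LOAD]
14. CAS T2 → mem=9 r[T2]=8 [OK]

A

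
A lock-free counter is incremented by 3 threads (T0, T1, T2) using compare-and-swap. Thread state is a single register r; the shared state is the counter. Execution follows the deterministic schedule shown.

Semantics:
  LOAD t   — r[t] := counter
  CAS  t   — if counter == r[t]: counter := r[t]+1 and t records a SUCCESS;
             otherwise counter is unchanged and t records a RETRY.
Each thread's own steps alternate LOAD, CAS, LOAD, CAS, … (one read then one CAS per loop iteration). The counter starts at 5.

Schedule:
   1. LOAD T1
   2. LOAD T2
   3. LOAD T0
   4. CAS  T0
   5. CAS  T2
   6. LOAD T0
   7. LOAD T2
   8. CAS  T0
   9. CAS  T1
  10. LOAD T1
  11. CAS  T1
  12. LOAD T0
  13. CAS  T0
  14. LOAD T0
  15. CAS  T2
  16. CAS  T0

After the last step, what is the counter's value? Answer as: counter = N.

counter = 10

   1) LOAD T1:  M=5  r_T1=5
   2) LOAD T2:  M=5  r_T2=5
   3) LOAD T0:  M=5  r_T0=5
   4) CAS  T0:  M=6  r_T0=5 ✓
   5) CAS  T2:  M=6  r_T2=5 ✗
   6) LOAD T0:  M=6  r_T0=6
   7) LOAD T2:  M=6  r_T2=6
   8) CAS  T0:  M=7  r_T0=6 ✓
   9) CAS  T1:  M=7  r_T1=5 ✗
  10) LOAD T1:  M=7  r_T1=7
  11) CAS  T1:  M=8  r_T1=7 ✓
  12) LOAD T0:  M=8  r_T0=8
  13) CAS  T0:  M=9  r_T0=8 ✓
  14) LOAD T0:  M=9  r_T0=9
  15) CAS  T2:  M=9  r_T2=6 ✗
  16) CAS  T0:  M=10  r_T0=9 ✓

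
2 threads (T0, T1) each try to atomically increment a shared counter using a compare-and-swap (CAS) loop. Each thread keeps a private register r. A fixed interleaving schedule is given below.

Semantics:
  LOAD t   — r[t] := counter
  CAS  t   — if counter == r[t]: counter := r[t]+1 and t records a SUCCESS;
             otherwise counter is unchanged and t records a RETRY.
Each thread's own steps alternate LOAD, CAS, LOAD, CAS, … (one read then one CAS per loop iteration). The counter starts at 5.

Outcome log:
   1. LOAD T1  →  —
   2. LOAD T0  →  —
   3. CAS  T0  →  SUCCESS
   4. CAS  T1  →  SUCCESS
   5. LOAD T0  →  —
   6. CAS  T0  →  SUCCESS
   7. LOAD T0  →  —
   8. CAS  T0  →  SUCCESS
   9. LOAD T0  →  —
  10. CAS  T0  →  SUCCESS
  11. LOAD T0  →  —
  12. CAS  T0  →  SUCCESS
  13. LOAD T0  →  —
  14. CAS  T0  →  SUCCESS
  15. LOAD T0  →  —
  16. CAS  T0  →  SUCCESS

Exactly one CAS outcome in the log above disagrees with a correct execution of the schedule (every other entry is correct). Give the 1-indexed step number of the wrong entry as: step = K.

Reference trace:
T1 LOAD — after: cnt=5, r=5 — load
T0 LOAD — after: cnt=5, r=5 — load
T0 CAS — after: cnt=6, r=5 — ok
T1 CAS — after: cnt=6, r=5 — retry
T0 LOAD — after: cnt=6, r=6 — load
T0 CAS — after: cnt=7, r=6 — ok
T0 LOAD — after: cnt=7, r=7 — load
T0 CAS — after: cnt=8, r=7 — ok
T0 LOAD — after: cnt=8, r=8 — load
T0 CAS — after: cnt=9, r=8 — ok
T0 LOAD — after: cnt=9, r=9 — load
T0 CAS — after: cnt=10, r=9 — ok
T0 LOAD — after: cnt=10, r=10 — load
T0 CAS — after: cnt=11, r=10 — ok
T0 LOAD — after: cnt=11, r=11 — load
T0 CAS — after: cnt=12, r=11 — ok
Flip is step 4.

step = 4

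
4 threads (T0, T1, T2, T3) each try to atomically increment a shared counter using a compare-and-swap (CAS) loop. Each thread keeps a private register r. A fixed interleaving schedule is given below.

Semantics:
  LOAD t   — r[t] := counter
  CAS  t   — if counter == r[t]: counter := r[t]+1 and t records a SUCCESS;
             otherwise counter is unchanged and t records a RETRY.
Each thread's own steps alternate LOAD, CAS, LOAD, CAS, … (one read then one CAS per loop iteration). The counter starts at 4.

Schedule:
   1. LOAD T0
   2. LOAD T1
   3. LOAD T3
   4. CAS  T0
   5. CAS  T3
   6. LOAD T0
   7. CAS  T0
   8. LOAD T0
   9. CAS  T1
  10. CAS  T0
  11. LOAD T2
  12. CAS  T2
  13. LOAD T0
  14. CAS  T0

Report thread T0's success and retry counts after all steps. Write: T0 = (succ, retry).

T0 = (4, 0)

1. LOAD T0 → mem=4 r[T0]=4 [LOAD]
2. LOAD T1 → mem=4 r[T1]=4 [LOAD]
3. LOAD T3 → mem=4 r[T3]=4 [LOAD]
4. CAS T0 → mem=5 r[T0]=4 [OK]
5. CAS T3 → mem=5 r[T3]=4 [RETRY]
6. LOAD T0 → mem=5 r[T0]=5 [LOAD]
7. CAS T0 → mem=6 r[T0]=5 [OK]
8. LOAD T0 → mem=6 r[T0]=6 [LOAD]
9. CAS T1 → mem=6 r[T1]=4 [RETRY]
10. CAS T0 → mem=7 r[T0]=6 [OK]
11. LOAD T2 → mem=7 r[T2]=7 [LOAD]
12. CAS T2 → mem=8 r[T2]=7 [OK]
13. LOAD T0 → mem=8 r[T0]=8 [LOAD]
14. CAS T0 → mem=9 r[T0]=8 [OK]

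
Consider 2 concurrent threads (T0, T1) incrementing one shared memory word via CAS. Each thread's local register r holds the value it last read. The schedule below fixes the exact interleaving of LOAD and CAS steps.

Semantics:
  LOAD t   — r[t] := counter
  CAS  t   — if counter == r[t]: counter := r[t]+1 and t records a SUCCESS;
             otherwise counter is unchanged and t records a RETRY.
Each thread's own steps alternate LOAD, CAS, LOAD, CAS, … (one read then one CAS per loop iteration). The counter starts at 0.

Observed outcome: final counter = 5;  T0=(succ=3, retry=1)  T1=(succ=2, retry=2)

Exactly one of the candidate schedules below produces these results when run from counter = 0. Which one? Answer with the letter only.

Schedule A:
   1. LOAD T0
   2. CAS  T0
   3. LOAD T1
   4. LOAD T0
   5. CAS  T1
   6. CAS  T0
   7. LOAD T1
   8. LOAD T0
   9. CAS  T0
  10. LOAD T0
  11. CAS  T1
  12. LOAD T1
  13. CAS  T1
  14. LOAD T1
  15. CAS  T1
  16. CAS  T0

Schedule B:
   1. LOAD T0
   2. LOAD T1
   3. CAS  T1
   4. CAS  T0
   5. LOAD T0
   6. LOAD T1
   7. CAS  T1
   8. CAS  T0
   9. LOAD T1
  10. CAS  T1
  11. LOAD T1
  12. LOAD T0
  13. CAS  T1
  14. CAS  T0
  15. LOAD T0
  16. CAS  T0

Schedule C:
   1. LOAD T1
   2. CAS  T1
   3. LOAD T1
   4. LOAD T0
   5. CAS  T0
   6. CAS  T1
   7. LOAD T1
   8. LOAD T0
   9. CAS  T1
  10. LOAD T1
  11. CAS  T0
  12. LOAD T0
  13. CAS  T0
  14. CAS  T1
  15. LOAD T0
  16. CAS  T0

Tracing schedule C:
T1 LOAD — after: cnt=0, r=0 — load
T1 CAS — after: cnt=1, r=0 — ok
T1 LOAD — after: cnt=1, r=1 — load
T0 LOAD — after: cnt=1, r=1 — load
T0 CAS — after: cnt=2, r=1 — ok
T1 CAS — after: cnt=2, r=1 — retry
T1 LOAD — after: cnt=2, r=2 — load
T0 LOAD — after: cnt=2, r=2 — load
T1 CAS — after: cnt=3, r=2 — ok
T1 LOAD — after: cnt=3, r=3 — load
T0 CAS — after: cnt=3, r=2 — retry
T0 LOAD — after: cnt=3, r=3 — load
T0 CAS — after: cnt=4, r=3 — ok
T1 CAS — after: cnt=4, r=3 — retry
T0 LOAD — after: cnt=4, r=4 — load
T0 CAS — after: cnt=5, r=4 — ok

C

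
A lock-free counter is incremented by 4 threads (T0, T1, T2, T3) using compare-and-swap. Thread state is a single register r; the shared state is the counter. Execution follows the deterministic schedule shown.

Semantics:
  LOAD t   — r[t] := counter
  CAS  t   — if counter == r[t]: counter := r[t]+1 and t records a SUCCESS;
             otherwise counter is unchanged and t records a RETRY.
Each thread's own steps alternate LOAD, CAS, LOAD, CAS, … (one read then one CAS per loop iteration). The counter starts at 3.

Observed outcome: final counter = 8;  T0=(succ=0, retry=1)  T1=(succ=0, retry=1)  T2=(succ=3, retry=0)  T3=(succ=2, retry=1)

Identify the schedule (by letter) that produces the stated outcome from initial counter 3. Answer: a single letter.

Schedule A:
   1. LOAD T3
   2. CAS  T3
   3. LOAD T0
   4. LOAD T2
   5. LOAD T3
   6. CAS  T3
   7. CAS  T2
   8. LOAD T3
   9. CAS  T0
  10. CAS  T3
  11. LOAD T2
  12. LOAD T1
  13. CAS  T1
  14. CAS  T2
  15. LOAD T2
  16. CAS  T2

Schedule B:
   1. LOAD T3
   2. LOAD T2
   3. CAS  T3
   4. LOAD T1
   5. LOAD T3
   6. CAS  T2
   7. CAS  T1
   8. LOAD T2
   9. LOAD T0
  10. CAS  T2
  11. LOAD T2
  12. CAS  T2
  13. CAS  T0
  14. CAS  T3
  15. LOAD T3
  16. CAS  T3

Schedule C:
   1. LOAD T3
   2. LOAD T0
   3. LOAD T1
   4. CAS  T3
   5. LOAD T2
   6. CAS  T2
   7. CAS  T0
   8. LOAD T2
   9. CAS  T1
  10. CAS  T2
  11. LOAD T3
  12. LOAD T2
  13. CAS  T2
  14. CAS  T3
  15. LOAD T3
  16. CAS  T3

C

Run C:
1. LOAD T3 → mem=3 r[T3]=3 [LOAD]
2. LOAD T0 → mem=3 r[T0]=3 [LOAD]
3. LOAD T1 → mem=3 r[T1]=3 [LOAD]
4. CAS T3 → mem=4 r[T3]=3 [OK]
5. LOAD T2 → mem=4 r[T2]=4 [LOAD]
6. CAS T2 → mem=5 r[T2]=4 [OK]
7. CAS T0 → mem=5 r[T0]=3 [RETRY]
8. LOAD T2 → mem=5 r[T2]=5 [LOAD]
9. CAS T1 → mem=5 r[T1]=3 [RETRY]
10. CAS T2 → mem=6 r[T2]=5 [OK]
11. LOAD T3 → mem=6 r[T3]=6 [LOAD]
12. LOAD T2 → mem=6 r[T2]=6 [LOAD]
13. CAS T2 → mem=7 r[T2]=6 [OK]
14. CAS T3 → mem=7 r[T3]=6 [RETRY]
15. LOAD T3 → mem=7 r[T3]=7 [LOAD]
16. CAS T3 → mem=8 r[T3]=7 [OK]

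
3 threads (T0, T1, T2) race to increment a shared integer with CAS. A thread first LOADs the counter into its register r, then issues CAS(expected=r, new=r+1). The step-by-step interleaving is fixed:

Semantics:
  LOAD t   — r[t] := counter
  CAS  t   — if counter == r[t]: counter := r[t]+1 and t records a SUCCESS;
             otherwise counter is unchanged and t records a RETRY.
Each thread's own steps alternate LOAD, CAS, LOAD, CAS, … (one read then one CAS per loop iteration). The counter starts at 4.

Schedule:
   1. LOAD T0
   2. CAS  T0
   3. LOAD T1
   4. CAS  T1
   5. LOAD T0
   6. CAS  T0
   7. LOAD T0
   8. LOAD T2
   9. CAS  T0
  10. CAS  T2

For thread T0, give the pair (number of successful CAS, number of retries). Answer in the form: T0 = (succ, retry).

T0 = (3, 0)

   1) LOAD T0:  M=4  r_T0=4
   2) CAS  T0:  M=5  r_T0=4 ✓
   3) LOAD T1:  M=5  r_T1=5
   4) CAS  T1:  M=6  r_T1=5 ✓
   5) LOAD T0:  M=6  r_T0=6
   6) CAS  T0:  M=7  r_T0=6 ✓
   7) LOAD T0:  M=7  r_T0=7
   8) LOAD T2:  M=7  r_T2=7
   9) CAS  T0:  M=8  r_T0=7 ✓
  10) CAS  T2:  M=8  r_T2=7 ✗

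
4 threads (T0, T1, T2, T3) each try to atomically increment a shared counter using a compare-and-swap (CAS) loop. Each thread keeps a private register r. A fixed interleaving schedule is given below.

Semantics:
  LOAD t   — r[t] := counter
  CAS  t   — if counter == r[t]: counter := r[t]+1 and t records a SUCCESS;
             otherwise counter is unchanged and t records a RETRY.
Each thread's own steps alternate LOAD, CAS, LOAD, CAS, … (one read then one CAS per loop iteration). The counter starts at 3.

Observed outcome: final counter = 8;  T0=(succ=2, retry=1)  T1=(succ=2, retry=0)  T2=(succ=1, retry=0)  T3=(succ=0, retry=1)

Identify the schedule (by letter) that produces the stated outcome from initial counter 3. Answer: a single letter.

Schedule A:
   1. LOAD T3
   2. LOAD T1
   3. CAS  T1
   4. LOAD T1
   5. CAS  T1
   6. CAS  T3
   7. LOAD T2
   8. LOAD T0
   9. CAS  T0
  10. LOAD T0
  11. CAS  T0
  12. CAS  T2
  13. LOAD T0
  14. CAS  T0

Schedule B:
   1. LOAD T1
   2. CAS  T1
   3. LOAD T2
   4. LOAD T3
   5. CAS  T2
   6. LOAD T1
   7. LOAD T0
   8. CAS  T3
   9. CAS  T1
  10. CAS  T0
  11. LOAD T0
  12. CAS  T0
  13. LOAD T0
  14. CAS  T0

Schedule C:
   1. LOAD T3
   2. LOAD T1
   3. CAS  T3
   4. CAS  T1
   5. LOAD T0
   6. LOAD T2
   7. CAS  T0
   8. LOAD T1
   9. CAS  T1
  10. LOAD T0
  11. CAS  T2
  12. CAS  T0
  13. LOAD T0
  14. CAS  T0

B

Tracing schedule B:
step 1: T1 LOAD ⇒ load; ctr=3 reg=3
step 2: T1 CAS ⇒ ok; ctr=4 reg=3
step 3: T2 LOAD ⇒ load; ctr=4 reg=4
step 4: T3 LOAD ⇒ load; ctr=4 reg=4
step 5: T2 CAS ⇒ ok; ctr=5 reg=4
step 6: T1 LOAD ⇒ load; ctr=5 reg=5
step 7: T0 LOAD ⇒ load; ctr=5 reg=5
step 8: T3 CAS ⇒ retry; ctr=5 reg=4
step 9: T1 CAS ⇒ ok; ctr=6 reg=5
step 10: T0 CAS ⇒ retry; ctr=6 reg=5
step 11: T0 LOAD ⇒ load; ctr=6 reg=6
step 12: T0 CAS ⇒ ok; ctr=7 reg=6
step 13: T0 LOAD ⇒ load; ctr=7 reg=7
step 14: T0 CAS ⇒ ok; ctr=8 reg=7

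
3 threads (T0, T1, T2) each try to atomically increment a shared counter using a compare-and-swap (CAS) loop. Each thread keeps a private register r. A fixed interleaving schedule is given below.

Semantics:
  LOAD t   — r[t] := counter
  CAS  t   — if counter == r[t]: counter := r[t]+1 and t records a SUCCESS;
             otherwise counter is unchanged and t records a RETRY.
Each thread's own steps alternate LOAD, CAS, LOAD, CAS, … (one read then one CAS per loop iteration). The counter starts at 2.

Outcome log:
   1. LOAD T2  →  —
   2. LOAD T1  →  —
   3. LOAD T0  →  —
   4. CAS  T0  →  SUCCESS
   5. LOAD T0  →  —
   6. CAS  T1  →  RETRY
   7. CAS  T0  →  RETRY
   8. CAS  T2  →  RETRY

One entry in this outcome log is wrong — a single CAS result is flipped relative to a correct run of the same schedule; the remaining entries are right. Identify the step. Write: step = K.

Re-executing:
T2 LOAD — after: cnt=2, r=2 — load
T1 LOAD — after: cnt=2, r=2 — load
T0 LOAD — after: cnt=2, r=2 — load
T0 CAS — after: cnt=3, r=2 — ok
T0 LOAD — after: cnt=3, r=3 — load
T1 CAS — after: cnt=3, r=2 — retry
T0 CAS — after: cnt=4, r=3 — ok
T2 CAS — after: cnt=4, r=2 — retry
Mismatch at 7.

step = 7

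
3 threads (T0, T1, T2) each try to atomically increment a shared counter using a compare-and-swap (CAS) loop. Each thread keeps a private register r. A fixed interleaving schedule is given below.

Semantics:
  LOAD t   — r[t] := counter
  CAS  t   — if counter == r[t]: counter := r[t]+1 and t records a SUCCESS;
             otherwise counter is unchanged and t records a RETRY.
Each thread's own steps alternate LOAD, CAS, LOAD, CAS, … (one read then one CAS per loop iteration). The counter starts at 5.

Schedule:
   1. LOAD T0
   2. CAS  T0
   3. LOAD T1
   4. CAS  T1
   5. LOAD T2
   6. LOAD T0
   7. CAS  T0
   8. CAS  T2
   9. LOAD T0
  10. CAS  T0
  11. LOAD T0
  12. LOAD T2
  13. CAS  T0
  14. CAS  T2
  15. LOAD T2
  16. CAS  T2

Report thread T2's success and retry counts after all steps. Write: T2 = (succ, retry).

T2 = (1, 2)

T0 LOAD — after: cnt=5, r=5 — load
T0 CAS — after: cnt=6, r=5 — ok
T1 LOAD — after: cnt=6, r=6 — load
T1 CAS — after: cnt=7, r=6 — ok
T2 LOAD — after: cnt=7, r=7 — load
T0 LOAD — after: cnt=7, r=7 — load
T0 CAS — after: cnt=8, r=7 — ok
T2 CAS — after: cnt=8, r=7 — retry
T0 LOAD — after: cnt=8, r=8 — load
T0 CAS — after: cnt=9, r=8 — ok
T0 LOAD — after: cnt=9, r=9 — load
T2 LOAD — after: cnt=9, r=9 — load
T0 CAS — after: cnt=10, r=9 — ok
T2 CAS — after: cnt=10, r=9 — retry
T2 LOAD — after: cnt=10, r=10 — load
T2 CAS — after: cnt=11, r=10 — ok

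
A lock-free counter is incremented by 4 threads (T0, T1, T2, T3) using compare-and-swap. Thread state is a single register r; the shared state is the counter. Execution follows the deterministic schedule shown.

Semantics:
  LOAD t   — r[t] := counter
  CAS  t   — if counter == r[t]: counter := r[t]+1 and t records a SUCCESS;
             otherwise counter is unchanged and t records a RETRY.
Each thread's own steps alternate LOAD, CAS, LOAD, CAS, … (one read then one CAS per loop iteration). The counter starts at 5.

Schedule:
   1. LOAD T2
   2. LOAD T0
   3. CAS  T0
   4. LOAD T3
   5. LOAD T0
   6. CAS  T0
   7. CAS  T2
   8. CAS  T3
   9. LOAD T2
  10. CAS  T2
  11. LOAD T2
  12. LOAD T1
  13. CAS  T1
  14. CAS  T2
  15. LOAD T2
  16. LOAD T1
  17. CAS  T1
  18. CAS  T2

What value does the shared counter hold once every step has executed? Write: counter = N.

T2 LOAD — after: cnt=5, r=5 — load
T0 LOAD — after: cnt=5, r=5 — load
T0 CAS — after: cnt=6, r=5 — ok
T3 LOAD — after: cnt=6, r=6 — load
T0 LOAD — after: cnt=6, r=6 — load
T0 CAS — after: cnt=7, r=6 — ok
T2 CAS — after: cnt=7, r=5 — retry
T3 CAS — after: cnt=7, r=6 — retry
T2 LOAD — after: cnt=7, r=7 — load
T2 CAS — after: cnt=8, r=7 — ok
T2 LOAD — after: cnt=8, r=8 — load
T1 LOAD — after: cnt=8, r=8 — load
T1 CAS — after: cnt=9, r=8 — ok
T2 CAS — after: cnt=9, r=8 — retry
T2 LOAD — after: cnt=9, r=9 — load
T1 LOAD — after: cnt=9, r=9 — load
T1 CAS — after: cnt=10, r=9 — ok
T2 CAS — after: cnt=10, r=9 — retry

counter = 10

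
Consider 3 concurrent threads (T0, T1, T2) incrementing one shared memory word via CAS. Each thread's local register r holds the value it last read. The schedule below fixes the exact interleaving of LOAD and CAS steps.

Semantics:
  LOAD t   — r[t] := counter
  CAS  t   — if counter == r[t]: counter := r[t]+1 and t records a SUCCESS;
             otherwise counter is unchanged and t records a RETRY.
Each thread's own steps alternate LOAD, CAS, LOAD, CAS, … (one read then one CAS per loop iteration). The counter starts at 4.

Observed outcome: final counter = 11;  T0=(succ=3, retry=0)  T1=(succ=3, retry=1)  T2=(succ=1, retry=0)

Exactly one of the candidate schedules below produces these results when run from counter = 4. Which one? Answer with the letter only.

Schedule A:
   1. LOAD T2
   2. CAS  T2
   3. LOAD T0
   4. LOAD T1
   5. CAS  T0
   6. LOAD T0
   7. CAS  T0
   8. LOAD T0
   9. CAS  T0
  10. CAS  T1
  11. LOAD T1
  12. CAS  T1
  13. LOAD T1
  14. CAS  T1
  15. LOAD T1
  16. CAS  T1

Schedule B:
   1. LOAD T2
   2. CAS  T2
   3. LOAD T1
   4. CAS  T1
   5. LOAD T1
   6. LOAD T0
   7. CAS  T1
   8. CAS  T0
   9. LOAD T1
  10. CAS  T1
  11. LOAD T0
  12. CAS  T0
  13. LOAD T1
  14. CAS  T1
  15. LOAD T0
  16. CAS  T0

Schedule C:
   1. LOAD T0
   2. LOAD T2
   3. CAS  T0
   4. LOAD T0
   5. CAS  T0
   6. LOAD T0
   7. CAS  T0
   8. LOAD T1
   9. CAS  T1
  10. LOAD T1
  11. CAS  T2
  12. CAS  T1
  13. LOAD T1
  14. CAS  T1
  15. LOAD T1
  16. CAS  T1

A

Simulating candidate A:
step 1: T2 LOAD ⇒ load; ctr=4 reg=4
step 2: T2 CAS ⇒ ok; ctr=5 reg=4
step 3: T0 LOAD ⇒ load; ctr=5 reg=5
step 4: T1 LOAD ⇒ load; ctr=5 reg=5
step 5: T0 CAS ⇒ ok; ctr=6 reg=5
step 6: T0 LOAD ⇒ load; ctr=6 reg=6
step 7: T0 CAS ⇒ ok; ctr=7 reg=6
step 8: T0 LOAD ⇒ load; ctr=7 reg=7
step 9: T0 CAS ⇒ ok; ctr=8 reg=7
step 10: T1 CAS ⇒ retry; ctr=8 reg=5
step 11: T1 LOAD ⇒ load; ctr=8 reg=8
step 12: T1 CAS ⇒ ok; ctr=9 reg=8
step 13: T1 LOAD ⇒ load; ctr=9 reg=9
step 14: T1 CAS ⇒ ok; ctr=10 reg=9
step 15: T1 LOAD ⇒ load; ctr=10 reg=10
step 16: T1 CAS ⇒ ok; ctr=11 reg=10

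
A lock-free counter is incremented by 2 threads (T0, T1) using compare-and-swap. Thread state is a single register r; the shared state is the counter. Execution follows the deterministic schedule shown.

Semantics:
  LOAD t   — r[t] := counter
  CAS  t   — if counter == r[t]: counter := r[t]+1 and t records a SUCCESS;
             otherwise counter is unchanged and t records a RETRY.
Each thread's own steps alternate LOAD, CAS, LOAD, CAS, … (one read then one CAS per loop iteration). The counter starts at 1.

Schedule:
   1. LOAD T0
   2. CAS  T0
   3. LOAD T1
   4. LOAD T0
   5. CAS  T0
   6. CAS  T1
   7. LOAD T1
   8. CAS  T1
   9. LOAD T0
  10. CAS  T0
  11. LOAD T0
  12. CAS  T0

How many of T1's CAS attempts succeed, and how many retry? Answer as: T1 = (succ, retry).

1. LOAD T0 → mem=1 r[T0]=1 [LOAD]
2. CAS T0 → mem=2 r[T0]=1 [OK]
3. LOAD T1 → mem=2 r[T1]=2 [LOAD]
4. LOAD T0 → mem=2 r[T0]=2 [LOAD]
5. CAS T0 → mem=3 r[T0]=2 [OK]
6. CAS T1 → mem=3 r[T1]=2 [RETRY]
7. LOAD T1 → mem=3 r[T1]=3 [LOAD]
8. CAS T1 → mem=4 r[T1]=3 [OK]
9. LOAD T0 → mem=4 r[T0]=4 [LOAD]
10. CAS T0 → mem=5 r[T0]=4 [OK]
11. LOAD T0 → mem=5 r[T0]=5 [LOAD]
12. CAS T0 → mem=6 r[T0]=5 [OK]

T1 = (1, 1)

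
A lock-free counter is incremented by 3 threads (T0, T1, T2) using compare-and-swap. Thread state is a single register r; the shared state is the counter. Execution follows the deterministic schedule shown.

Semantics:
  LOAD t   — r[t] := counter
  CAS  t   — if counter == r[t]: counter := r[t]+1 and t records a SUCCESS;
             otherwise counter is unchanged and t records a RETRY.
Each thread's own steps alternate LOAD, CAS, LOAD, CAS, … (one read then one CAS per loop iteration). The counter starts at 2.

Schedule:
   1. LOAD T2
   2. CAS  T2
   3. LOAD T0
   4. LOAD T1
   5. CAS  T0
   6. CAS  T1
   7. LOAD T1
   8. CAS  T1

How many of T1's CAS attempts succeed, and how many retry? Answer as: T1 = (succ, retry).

T1 = (1, 1)

   1) LOAD T2:  M=2  r_T2=2
   2) CAS  T2:  M=3  r_T2=2 ✓
   3) LOAD T0:  M=3  r_T0=3
   4) LOAD T1:  M=3  r_T1=3
   5) CAS  T0:  M=4  r_T0=3 ✓
   6) CAS  T1:  M=4  r_T1=3 ✗
   7) LOAD T1:  M=4  r_T1=4
   8) CAS  T1:  M=5  r_T1=4 ✓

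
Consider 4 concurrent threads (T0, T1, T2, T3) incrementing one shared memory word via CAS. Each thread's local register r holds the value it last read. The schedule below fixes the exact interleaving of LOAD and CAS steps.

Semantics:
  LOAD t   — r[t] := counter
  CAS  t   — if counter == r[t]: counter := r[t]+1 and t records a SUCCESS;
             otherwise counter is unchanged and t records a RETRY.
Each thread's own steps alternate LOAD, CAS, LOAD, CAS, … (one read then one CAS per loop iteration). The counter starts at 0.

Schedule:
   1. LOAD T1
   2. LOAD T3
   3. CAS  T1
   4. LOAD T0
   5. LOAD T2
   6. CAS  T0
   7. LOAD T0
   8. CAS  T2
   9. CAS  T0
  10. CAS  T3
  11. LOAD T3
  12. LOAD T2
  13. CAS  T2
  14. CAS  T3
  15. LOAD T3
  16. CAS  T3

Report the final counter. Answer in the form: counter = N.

T1 LOAD — after: cnt=0, r=0 — load
T3 LOAD — after: cnt=0, r=0 — load
T1 CAS — after: cnt=1, r=0 — ok
T0 LOAD — after: cnt=1, r=1 — load
T2 LOAD — after: cnt=1, r=1 — load
T0 CAS — after: cnt=2, r=1 — ok
T0 LOAD — after: cnt=2, r=2 — load
T2 CAS — after: cnt=2, r=1 — retry
T0 CAS — after: cnt=3, r=2 — ok
T3 CAS — after: cnt=3, r=0 — retry
T3 LOAD — after: cnt=3, r=3 — load
T2 LOAD — after: cnt=3, r=3 — load
T2 CAS — after: cnt=4, r=3 — ok
T3 CAS — after: cnt=4, r=3 — retry
T3 LOAD — after: cnt=4, r=4 — load
T3 CAS — after: cnt=5, r=4 — ok

counter = 5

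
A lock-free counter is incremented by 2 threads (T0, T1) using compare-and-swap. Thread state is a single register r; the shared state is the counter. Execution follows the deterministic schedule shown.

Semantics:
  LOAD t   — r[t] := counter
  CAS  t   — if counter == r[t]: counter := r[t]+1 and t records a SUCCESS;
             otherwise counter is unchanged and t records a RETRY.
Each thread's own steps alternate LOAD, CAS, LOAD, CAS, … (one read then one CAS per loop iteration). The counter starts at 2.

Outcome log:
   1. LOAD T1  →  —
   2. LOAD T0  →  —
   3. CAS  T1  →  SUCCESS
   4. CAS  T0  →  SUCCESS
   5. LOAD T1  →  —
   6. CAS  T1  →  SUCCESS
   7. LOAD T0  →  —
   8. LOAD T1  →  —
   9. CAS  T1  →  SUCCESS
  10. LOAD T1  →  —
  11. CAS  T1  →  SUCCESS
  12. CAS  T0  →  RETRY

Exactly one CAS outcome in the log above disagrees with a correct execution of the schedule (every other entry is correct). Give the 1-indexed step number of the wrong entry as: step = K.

Re-executing:
T1 LOAD — after: cnt=2, r=2 — load
T0 LOAD — after: cnt=2, r=2 — load
T1 CAS — after: cnt=3, r=2 — ok
T0 CAS — after: cnt=3, r=2 — retry
T1 LOAD — after: cnt=3, r=3 — load
T1 CAS — after: cnt=4, r=3 — ok
T0 LOAD — after: cnt=4, r=4 — load
T1 LOAD — after: cnt=4, r=4 — load
T1 CAS — after: cnt=5, r=4 — ok
T1 LOAD — after: cnt=5, r=5 — load
T1 CAS — after: cnt=6, r=5 — ok
T0 CAS — after: cnt=6, r=4 — retry
Mismatch at 4.

step = 4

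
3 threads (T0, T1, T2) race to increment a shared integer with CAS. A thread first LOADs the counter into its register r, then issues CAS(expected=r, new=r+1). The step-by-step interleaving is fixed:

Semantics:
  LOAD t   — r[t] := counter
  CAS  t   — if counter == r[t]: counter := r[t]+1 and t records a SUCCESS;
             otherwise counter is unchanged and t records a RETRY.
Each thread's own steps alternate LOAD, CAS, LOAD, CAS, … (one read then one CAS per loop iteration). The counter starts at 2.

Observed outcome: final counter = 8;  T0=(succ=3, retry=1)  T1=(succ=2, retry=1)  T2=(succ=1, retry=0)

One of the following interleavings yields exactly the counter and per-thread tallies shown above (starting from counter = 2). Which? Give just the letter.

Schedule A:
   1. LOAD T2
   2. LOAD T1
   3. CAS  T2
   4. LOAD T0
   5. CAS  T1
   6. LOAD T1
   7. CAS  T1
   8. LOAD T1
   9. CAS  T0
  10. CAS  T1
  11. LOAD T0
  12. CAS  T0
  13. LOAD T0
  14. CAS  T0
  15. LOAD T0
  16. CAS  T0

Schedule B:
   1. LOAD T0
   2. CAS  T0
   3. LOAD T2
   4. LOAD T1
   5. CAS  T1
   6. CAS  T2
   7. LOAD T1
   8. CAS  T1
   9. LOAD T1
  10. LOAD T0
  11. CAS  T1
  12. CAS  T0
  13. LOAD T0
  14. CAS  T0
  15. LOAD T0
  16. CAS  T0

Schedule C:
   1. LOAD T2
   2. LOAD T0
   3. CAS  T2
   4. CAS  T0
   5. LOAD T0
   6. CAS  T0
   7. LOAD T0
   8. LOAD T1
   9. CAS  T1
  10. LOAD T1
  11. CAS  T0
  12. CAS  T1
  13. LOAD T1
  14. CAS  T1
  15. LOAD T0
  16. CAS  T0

A

Simulating candidate A:
#1 T2 reads 2
#2 T1 reads 2
#3 T2 CAS(2→3) writes; counter now 3
#4 T0 reads 3
#5 T1 CAS(2→3) fails; counter now 3
#6 T1 reads 3
#7 T1 CAS(3→4) writes; counter now 4
#8 T1 reads 4
#9 T0 CAS(3→4) fails; counter now 4
#10 T1 CAS(4→5) writes; counter now 5
#11 T0 reads 5
#12 T0 CAS(5→6) writes; counter now 6
#13 T0 reads 6
#14 T0 CAS(6→7) writes; counter now 7
#15 T0 reads 7
#16 T0 CAS(7→8) writes; counter now 8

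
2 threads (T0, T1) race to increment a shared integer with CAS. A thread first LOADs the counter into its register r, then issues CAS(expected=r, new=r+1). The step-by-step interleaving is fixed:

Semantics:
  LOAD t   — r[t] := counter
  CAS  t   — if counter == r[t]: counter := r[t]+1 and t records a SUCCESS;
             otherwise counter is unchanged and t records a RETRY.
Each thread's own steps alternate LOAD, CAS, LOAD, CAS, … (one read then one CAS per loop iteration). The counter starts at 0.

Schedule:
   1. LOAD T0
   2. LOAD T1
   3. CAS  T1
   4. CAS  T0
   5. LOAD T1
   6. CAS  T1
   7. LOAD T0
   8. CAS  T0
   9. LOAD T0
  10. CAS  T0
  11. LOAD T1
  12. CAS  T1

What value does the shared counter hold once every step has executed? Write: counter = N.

[1] T0.load  rd  (counter 0, T0.r 0)
[2] T1.load  rd  (counter 0, T1.r 0)
[3] T1.cas  hit  (counter 1, T1.r 0)
[4] T0.cas  miss  (counter 1, T0.r 0)
[5] T1.load  rd  (counter 1, T1.r 1)
[6] T1.cas  hit  (counter 2, T1.r 1)
[7] T0.load  rd  (counter 2, T0.r 2)
[8] T0.cas  hit  (counter 3, T0.r 2)
[9] T0.load  rd  (counter 3, T0.r 3)
[10] T0.cas  hit  (counter 4, T0.r 3)
[11] T1.load  rd  (counter 4, T1.r 4)
[12] T1.cas  hit  (counter 5, T1.r 4)

counter = 5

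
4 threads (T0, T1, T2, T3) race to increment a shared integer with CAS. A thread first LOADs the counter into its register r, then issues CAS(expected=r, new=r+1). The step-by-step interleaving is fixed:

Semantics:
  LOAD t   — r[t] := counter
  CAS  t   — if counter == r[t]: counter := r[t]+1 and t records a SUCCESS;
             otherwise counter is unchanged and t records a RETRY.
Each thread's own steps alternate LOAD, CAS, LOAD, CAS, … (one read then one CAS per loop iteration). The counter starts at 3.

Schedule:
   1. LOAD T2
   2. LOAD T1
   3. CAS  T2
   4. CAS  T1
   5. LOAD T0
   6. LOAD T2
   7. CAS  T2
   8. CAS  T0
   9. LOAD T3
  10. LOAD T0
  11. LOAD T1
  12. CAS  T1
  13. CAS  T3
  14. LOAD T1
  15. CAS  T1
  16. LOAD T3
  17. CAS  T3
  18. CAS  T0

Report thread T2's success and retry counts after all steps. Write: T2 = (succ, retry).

#1 T2 reads 3
#2 T1 reads 3
#3 T2 CAS(3→4) writes; counter now 4
#4 T1 CAS(3→4) fails; counter now 4
#5 T0 reads 4
#6 T2 reads 4
#7 T2 CAS(4→5) writes; counter now 5
#8 T0 CAS(4→5) fails; counter now 5
#9 T3 reads 5
#10 T0 reads 5
#11 T1 reads 5
#12 T1 CAS(5→6) writes; counter now 6
#13 T3 CAS(5→6) fails; counter now 6
#14 T1 reads 6
#15 T1 CAS(6→7) writes; counter now 7
#16 T3 reads 7
#17 T3 CAS(7→8) writes; counter now 8
#18 T0 CAS(5→6) fails; counter now 8

T2 = (2, 0)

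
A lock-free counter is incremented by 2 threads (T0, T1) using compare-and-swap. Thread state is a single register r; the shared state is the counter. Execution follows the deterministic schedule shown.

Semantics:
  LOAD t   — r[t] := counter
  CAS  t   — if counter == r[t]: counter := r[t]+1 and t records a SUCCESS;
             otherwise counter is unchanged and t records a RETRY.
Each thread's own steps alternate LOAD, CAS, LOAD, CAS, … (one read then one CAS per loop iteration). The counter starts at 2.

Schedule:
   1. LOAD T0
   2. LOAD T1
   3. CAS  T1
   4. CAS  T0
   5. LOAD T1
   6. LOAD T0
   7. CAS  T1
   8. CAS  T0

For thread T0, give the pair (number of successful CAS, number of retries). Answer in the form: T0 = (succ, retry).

[1] T0.load  rd  (counter 2, T0.r 2)
[2] T1.load  rd  (counter 2, T1.r 2)
[3] T1.cas  hit  (counter 3, T1.r 2)
[4] T0.cas  miss  (counter 3, T0.r 2)
[5] T1.load  rd  (counter 3, T1.r 3)
[6] T0.load  rd  (counter 3, T0.r 3)
[7] T1.cas  hit  (counter 4, T1.r 3)
[8] T0.cas  miss  (counter 4, T0.r 3)

T0 = (0, 2)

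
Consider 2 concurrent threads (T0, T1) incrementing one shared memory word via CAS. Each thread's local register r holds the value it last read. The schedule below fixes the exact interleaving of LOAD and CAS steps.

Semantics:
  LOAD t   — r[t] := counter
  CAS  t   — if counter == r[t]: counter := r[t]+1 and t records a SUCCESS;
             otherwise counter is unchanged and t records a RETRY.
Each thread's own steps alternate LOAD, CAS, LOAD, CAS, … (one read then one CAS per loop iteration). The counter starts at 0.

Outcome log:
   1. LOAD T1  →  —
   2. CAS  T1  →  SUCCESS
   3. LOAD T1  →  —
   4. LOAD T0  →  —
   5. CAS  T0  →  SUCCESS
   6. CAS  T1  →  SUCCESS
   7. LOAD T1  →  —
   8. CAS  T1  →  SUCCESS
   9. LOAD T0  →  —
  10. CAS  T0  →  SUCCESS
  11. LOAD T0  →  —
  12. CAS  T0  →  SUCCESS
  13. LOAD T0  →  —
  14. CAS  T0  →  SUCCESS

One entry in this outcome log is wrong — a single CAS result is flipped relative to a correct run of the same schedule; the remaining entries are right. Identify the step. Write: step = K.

Reference trace:
T1 LOAD — after: cnt=0, r=0 — load
T1 CAS — after: cnt=1, r=0 — ok
T1 LOAD — after: cnt=1, r=1 — load
T0 LOAD — after: cnt=1, r=1 — load
T0 CAS — after: cnt=2, r=1 — ok
T1 CAS — after: cnt=2, r=1 — retry
T1 LOAD — after: cnt=2, r=2 — load
T1 CAS — after: cnt=3, r=2 — ok
T0 LOAD — after: cnt=3, r=3 — load
T0 CAS — after: cnt=4, r=3 — ok
T0 LOAD — after: cnt=4, r=4 — load
T0 CAS — after: cnt=5, r=4 — ok
T0 LOAD — after: cnt=5, r=5 — load
T0 CAS — after: cnt=6, r=5 — ok
Mismatch at 6.

step = 6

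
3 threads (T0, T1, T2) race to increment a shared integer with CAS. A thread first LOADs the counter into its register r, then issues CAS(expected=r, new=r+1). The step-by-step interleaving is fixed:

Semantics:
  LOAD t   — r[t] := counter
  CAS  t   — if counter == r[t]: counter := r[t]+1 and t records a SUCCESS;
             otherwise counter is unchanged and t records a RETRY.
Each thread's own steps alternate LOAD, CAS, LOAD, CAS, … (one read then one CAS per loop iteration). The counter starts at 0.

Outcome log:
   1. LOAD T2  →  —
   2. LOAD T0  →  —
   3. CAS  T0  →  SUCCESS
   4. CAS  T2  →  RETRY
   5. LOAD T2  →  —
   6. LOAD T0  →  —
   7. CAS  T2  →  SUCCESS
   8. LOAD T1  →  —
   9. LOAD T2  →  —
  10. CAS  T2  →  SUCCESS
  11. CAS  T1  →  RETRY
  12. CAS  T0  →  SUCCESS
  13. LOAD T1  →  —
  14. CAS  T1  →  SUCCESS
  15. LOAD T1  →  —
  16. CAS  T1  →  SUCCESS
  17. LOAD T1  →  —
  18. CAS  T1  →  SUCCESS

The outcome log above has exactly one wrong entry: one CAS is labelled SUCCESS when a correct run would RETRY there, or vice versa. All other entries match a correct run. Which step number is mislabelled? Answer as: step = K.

step = 12

Reference trace:
[1] T2.load  rd  (counter 0, T2.r 0)
[2] T0.load  rd  (counter 0, T0.r 0)
[3] T0.cas  hit  (counter 1, T0.r 0)
[4] T2.cas  miss  (counter 1, T2.r 0)
[5] T2.load  rd  (counter 1, T2.r 1)
[6] T0.load  rd  (counter 1, T0.r 1)
[7] T2.cas  hit  (counter 2, T2.r 1)
[8] T1.load  rd  (counter 2, T1.r 2)
[9] T2.load  rd  (counter 2, T2.r 2)
[10] T2.cas  hit  (counter 3, T2.r 2)
[11] T1.cas  miss  (counter 3, T1.r 2)
[12] T0.cas  miss  (counter 3, T0.r 1)
[13] T1.load  rd  (counter 3, T1.r 3)
[14] T1.cas  hit  (counter 4, T1.r 3)
[15] T1.load  rd  (counter 4, T1.r 4)
[16] T1.cas  hit  (counter 5, T1.r 4)
[17] T1.load  rd  (counter 5, T1.r 5)
[18] T1.cas  hit  (counter 6, T1.r 5)
Flip is step 12.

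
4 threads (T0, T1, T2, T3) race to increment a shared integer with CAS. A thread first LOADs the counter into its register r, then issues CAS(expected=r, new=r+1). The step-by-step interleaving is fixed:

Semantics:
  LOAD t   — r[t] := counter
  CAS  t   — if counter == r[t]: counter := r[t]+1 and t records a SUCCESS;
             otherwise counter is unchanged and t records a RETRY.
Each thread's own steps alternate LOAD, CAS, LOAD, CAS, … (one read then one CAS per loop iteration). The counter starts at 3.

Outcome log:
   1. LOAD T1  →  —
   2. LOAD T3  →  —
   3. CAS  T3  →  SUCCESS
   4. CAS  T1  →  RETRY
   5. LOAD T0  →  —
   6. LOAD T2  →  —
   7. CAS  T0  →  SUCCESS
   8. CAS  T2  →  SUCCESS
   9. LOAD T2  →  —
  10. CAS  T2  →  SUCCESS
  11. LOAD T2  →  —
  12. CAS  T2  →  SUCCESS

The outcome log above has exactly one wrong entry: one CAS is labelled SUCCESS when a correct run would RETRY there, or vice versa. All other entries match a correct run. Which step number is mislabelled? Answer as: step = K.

Correct run:
#1 T1 reads 3
#2 T3 reads 3
#3 T3 CAS(3→4) writes; counter now 4
#4 T1 CAS(3→4) fails; counter now 4
#5 T0 reads 4
#6 T2 reads 4
#7 T0 CAS(4→5) writes; counter now 5
#8 T2 CAS(4→5) fails; counter now 5
#9 T2 reads 5
#10 T2 CAS(5→6) writes; counter now 6
#11 T2 reads 6
#12 T2 CAS(6→7) writes; counter now 7
Flip is step 8.

step = 8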